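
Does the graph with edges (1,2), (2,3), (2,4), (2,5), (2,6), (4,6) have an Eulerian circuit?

Step 1: Find the degree of each vertex:
  deg(1) = 1
  deg(2) = 5
  deg(3) = 1
  deg(4) = 2
  deg(5) = 1
  deg(6) = 2

Step 2: Count vertices with odd degree:
  Odd-degree vertices: 1, 2, 3, 5 (4 total)

Step 3: Apply Euler's theorem:
  - Eulerian circuit exists iff graph is connected and all vertices have even degree
  - Eulerian path exists iff graph is connected and has 0 or 2 odd-degree vertices

Graph has 4 odd-degree vertices (need 0 or 2).
Neither Eulerian path nor Eulerian circuit exists.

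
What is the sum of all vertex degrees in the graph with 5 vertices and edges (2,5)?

Step 1: Count edges incident to each vertex:
  deg(1) = 0 (neighbors: none)
  deg(2) = 1 (neighbors: 5)
  deg(3) = 0 (neighbors: none)
  deg(4) = 0 (neighbors: none)
  deg(5) = 1 (neighbors: 2)

Step 2: Sum all degrees:
  0 + 1 + 0 + 0 + 1 = 2

Verification: sum of degrees = 2 * |E| = 2 * 1 = 2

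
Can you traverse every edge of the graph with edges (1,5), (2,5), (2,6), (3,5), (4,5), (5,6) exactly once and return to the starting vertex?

Step 1: Find the degree of each vertex:
  deg(1) = 1
  deg(2) = 2
  deg(3) = 1
  deg(4) = 1
  deg(5) = 5
  deg(6) = 2

Step 2: Count vertices with odd degree:
  Odd-degree vertices: 1, 3, 4, 5 (4 total)

Step 3: Apply Euler's theorem:
  - Eulerian circuit exists iff graph is connected and all vertices have even degree
  - Eulerian path exists iff graph is connected and has 0 or 2 odd-degree vertices

Graph has 4 odd-degree vertices (need 0 or 2).
Neither Eulerian path nor Eulerian circuit exists.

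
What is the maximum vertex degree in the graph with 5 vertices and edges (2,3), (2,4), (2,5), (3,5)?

Step 1: Count edges incident to each vertex:
  deg(1) = 0 (neighbors: none)
  deg(2) = 3 (neighbors: 3, 4, 5)
  deg(3) = 2 (neighbors: 2, 5)
  deg(4) = 1 (neighbors: 2)
  deg(5) = 2 (neighbors: 2, 3)

Step 2: Find maximum:
  max(0, 3, 2, 1, 2) = 3 (vertex 2)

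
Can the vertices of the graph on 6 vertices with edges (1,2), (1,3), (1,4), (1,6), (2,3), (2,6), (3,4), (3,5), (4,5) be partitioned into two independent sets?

Step 1: Attempt 2-coloring using BFS:
  Start at vertex 1, assign color 0
  Color vertex 2 with color 1 (neighbor of 1)
  Color vertex 3 with color 1 (neighbor of 1)
  Color vertex 4 with color 1 (neighbor of 1)
  Color vertex 6 with color 1 (neighbor of 1)

Step 2: Conflict found! Vertices 2 and 3 are adjacent but have the same color.
This means the graph contains an odd cycle.

The graph is NOT bipartite.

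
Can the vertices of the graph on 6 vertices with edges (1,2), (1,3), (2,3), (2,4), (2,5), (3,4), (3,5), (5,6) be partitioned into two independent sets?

Step 1: Attempt 2-coloring using BFS:
  Start at vertex 1, assign color 0
  Color vertex 2 with color 1 (neighbor of 1)
  Color vertex 3 with color 1 (neighbor of 1)

Step 2: Conflict found! Vertices 2 and 3 are adjacent but have the same color.
This means the graph contains an odd cycle.

The graph is NOT bipartite.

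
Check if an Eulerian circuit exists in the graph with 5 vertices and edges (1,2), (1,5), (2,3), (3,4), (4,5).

Step 1: Find the degree of each vertex:
  deg(1) = 2
  deg(2) = 2
  deg(3) = 2
  deg(4) = 2
  deg(5) = 2

Step 2: Count vertices with odd degree:
  All vertices have even degree (0 odd-degree vertices)

Step 3: Apply Euler's theorem:
  - Eulerian circuit exists iff graph is connected and all vertices have even degree
  - Eulerian path exists iff graph is connected and has 0 or 2 odd-degree vertices

Graph is connected with 0 odd-degree vertices.
Both Eulerian circuit and Eulerian path exist.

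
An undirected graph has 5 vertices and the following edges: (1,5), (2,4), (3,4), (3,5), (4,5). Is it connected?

Step 1: Build adjacency list from edges:
  1: 5
  2: 4
  3: 4, 5
  4: 2, 3, 5
  5: 1, 3, 4

Step 2: Run BFS/DFS from vertex 1:
  Visited: {1, 5, 3, 4, 2}
  Reached 5 of 5 vertices

Step 3: All 5 vertices reached from vertex 1, so the graph is connected.
Answer: Yes, the graph is connected.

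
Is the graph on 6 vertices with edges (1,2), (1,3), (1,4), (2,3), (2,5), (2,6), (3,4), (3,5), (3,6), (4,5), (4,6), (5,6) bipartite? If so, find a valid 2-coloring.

Step 1: Attempt 2-coloring using BFS:
  Start at vertex 1, assign color 0
  Color vertex 2 with color 1 (neighbor of 1)
  Color vertex 3 with color 1 (neighbor of 1)
  Color vertex 4 with color 1 (neighbor of 1)

Step 2: Conflict found! Vertices 2 and 3 are adjacent but have the same color.
This means the graph contains an odd cycle.

The graph is NOT bipartite.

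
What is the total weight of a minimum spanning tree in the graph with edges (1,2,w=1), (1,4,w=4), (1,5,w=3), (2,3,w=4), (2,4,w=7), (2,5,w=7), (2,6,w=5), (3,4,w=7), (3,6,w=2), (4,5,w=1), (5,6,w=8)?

Apply Kruskal's algorithm (sort edges by weight, add if no cycle):

Sorted edges by weight:
  (1,2) w=1
  (4,5) w=1
  (3,6) w=2
  (1,5) w=3
  (1,4) w=4
  (2,3) w=4
  (2,6) w=5
  (2,4) w=7
  (2,5) w=7
  (3,4) w=7
  (5,6) w=8

Add edge (1,2) w=1 -- no cycle. Running total: 1
Add edge (4,5) w=1 -- no cycle. Running total: 2
Add edge (3,6) w=2 -- no cycle. Running total: 4
Add edge (1,5) w=3 -- no cycle. Running total: 7
Skip edge (1,4) w=4 -- would create cycle
Add edge (2,3) w=4 -- no cycle. Running total: 11

MST edges: (1,2,w=1), (4,5,w=1), (3,6,w=2), (1,5,w=3), (2,3,w=4)
Total MST weight: 1 + 1 + 2 + 3 + 4 = 11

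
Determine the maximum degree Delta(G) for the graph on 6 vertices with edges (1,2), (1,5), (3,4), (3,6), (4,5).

Step 1: Count edges incident to each vertex:
  deg(1) = 2 (neighbors: 2, 5)
  deg(2) = 1 (neighbors: 1)
  deg(3) = 2 (neighbors: 4, 6)
  deg(4) = 2 (neighbors: 3, 5)
  deg(5) = 2 (neighbors: 1, 4)
  deg(6) = 1 (neighbors: 3)

Step 2: Find maximum:
  max(2, 1, 2, 2, 2, 1) = 2 (vertex 1)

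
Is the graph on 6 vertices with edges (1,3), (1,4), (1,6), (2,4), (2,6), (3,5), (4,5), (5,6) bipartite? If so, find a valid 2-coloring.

Step 1: Attempt 2-coloring using BFS:
  Start at vertex 1, assign color 0
  Color vertex 3 with color 1 (neighbor of 1)
  Color vertex 4 with color 1 (neighbor of 1)
  Color vertex 6 with color 1 (neighbor of 1)
  Color vertex 5 with color 0 (neighbor of 3)
  Color vertex 2 with color 0 (neighbor of 4)

Step 2: 2-coloring succeeded. No conflicts found.
  Set A (color 0): {1, 2, 5}
  Set B (color 1): {3, 4, 6}

The graph is bipartite with partition {1, 2, 5}, {3, 4, 6}.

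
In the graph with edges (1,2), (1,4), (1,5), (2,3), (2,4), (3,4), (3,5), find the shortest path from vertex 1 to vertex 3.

Step 1: Build adjacency list:
  1: 2, 4, 5
  2: 1, 3, 4
  3: 2, 4, 5
  4: 1, 2, 3
  5: 1, 3

Step 2: BFS from vertex 1 to find shortest path to 3:
  vertex 2 reached at distance 1
  vertex 4 reached at distance 1
  vertex 5 reached at distance 1
  vertex 3 reached at distance 2

Step 3: Shortest path: 1 -> 2 -> 3
Path length: 2 edges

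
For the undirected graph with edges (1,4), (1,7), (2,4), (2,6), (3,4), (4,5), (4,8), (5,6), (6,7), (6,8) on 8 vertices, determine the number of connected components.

Step 1: Build adjacency list from edges:
  1: 4, 7
  2: 4, 6
  3: 4
  4: 1, 2, 3, 5, 8
  5: 4, 6
  6: 2, 5, 7, 8
  7: 1, 6
  8: 4, 6

Step 2: Run BFS/DFS from vertex 1:
  Visited: {1, 4, 7, 2, 3, 5, 8, 6}
  Reached 8 of 8 vertices

Step 3: All 8 vertices reached from vertex 1, so the graph is connected.
Number of connected components: 1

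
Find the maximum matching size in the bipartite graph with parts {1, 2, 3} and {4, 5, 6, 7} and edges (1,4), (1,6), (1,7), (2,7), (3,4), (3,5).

Step 1: List the neighbors of each left vertex:
  1: 4, 6, 7
  2: 7
  3: 4, 5

Step 2: Greedily match left vertices, then look for augmenting paths:
  Match 1 -- 4
  Match 2 -- 7
  Match 3 -- 5
  No augmenting path remains.

Step 3: Verify this is maximum:
  Matching size 3 = min(|L|, |R|) = min(3, 4), which is an upper bound, so this matching is maximum.

Maximum matching: {(1,4), (2,7), (3,5)}
Size: 3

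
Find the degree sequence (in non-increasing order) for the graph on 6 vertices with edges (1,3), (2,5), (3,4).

Step 1: Count edges incident to each vertex:
  deg(1) = 1 (neighbors: 3)
  deg(2) = 1 (neighbors: 5)
  deg(3) = 2 (neighbors: 1, 4)
  deg(4) = 1 (neighbors: 3)
  deg(5) = 1 (neighbors: 2)
  deg(6) = 0 (neighbors: none)

Step 2: Sort degrees in non-increasing order:
  Degrees: [1, 1, 2, 1, 1, 0] -> sorted: [2, 1, 1, 1, 1, 0]

Degree sequence: [2, 1, 1, 1, 1, 0]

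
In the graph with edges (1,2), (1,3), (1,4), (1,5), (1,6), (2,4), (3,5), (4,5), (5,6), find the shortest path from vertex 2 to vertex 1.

Step 1: Build adjacency list:
  1: 2, 3, 4, 5, 6
  2: 1, 4
  3: 1, 5
  4: 1, 2, 5
  5: 1, 3, 4, 6
  6: 1, 5

Step 2: BFS from vertex 2 to find shortest path to 1:
  vertex 1 reached at distance 1

Step 3: Shortest path: 2 -> 1
Path length: 1 edge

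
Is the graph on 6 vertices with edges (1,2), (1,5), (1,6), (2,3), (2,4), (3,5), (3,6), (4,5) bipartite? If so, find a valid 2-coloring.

Step 1: Attempt 2-coloring using BFS:
  Start at vertex 1, assign color 0
  Color vertex 2 with color 1 (neighbor of 1)
  Color vertex 5 with color 1 (neighbor of 1)
  Color vertex 6 with color 1 (neighbor of 1)
  Color vertex 3 with color 0 (neighbor of 2)
  Color vertex 4 with color 0 (neighbor of 2)

Step 2: 2-coloring succeeded. No conflicts found.
  Set A (color 0): {1, 3, 4}
  Set B (color 1): {2, 5, 6}

The graph is bipartite with partition {1, 3, 4}, {2, 5, 6}.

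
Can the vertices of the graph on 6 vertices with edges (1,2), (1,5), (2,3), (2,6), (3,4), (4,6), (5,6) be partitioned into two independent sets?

Step 1: Attempt 2-coloring using BFS:
  Start at vertex 1, assign color 0
  Color vertex 2 with color 1 (neighbor of 1)
  Color vertex 5 with color 1 (neighbor of 1)
  Color vertex 3 with color 0 (neighbor of 2)
  Color vertex 6 with color 0 (neighbor of 2)
  Color vertex 4 with color 1 (neighbor of 3)

Step 2: 2-coloring succeeded. No conflicts found.
  Set A (color 0): {1, 3, 6}
  Set B (color 1): {2, 4, 5}

The graph is bipartite with partition {1, 3, 6}, {2, 4, 5}.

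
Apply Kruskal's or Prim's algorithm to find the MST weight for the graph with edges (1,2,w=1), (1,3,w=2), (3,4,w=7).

Apply Kruskal's algorithm (sort edges by weight, add if no cycle):

Sorted edges by weight:
  (1,2) w=1
  (1,3) w=2
  (3,4) w=7

Add edge (1,2) w=1 -- no cycle. Running total: 1
Add edge (1,3) w=2 -- no cycle. Running total: 3
Add edge (3,4) w=7 -- no cycle. Running total: 10

MST edges: (1,2,w=1), (1,3,w=2), (3,4,w=7)
Total MST weight: 1 + 2 + 7 = 10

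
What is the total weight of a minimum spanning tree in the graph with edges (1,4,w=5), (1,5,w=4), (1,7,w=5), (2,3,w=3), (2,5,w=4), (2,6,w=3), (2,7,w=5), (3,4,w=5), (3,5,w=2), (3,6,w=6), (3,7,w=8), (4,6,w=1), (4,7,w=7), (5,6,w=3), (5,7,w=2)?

Apply Kruskal's algorithm (sort edges by weight, add if no cycle):

Sorted edges by weight:
  (4,6) w=1
  (3,5) w=2
  (5,7) w=2
  (2,3) w=3
  (2,6) w=3
  (5,6) w=3
  (1,5) w=4
  (2,5) w=4
  (1,7) w=5
  (1,4) w=5
  (2,7) w=5
  (3,4) w=5
  (3,6) w=6
  (4,7) w=7
  (3,7) w=8

Add edge (4,6) w=1 -- no cycle. Running total: 1
Add edge (3,5) w=2 -- no cycle. Running total: 3
Add edge (5,7) w=2 -- no cycle. Running total: 5
Add edge (2,3) w=3 -- no cycle. Running total: 8
Add edge (2,6) w=3 -- no cycle. Running total: 11
Skip edge (5,6) w=3 -- would create cycle
Add edge (1,5) w=4 -- no cycle. Running total: 15

MST edges: (4,6,w=1), (3,5,w=2), (5,7,w=2), (2,3,w=3), (2,6,w=3), (1,5,w=4)
Total MST weight: 1 + 2 + 2 + 3 + 3 + 4 = 15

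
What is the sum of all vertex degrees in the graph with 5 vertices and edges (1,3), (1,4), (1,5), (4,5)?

Step 1: Count edges incident to each vertex:
  deg(1) = 3 (neighbors: 3, 4, 5)
  deg(2) = 0 (neighbors: none)
  deg(3) = 1 (neighbors: 1)
  deg(4) = 2 (neighbors: 1, 5)
  deg(5) = 2 (neighbors: 1, 4)

Step 2: Sum all degrees:
  3 + 0 + 1 + 2 + 2 = 8

Verification: sum of degrees = 2 * |E| = 2 * 4 = 8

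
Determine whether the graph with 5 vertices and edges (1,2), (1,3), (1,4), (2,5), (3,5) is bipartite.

Step 1: Attempt 2-coloring using BFS:
  Start at vertex 1, assign color 0
  Color vertex 2 with color 1 (neighbor of 1)
  Color vertex 3 with color 1 (neighbor of 1)
  Color vertex 4 with color 1 (neighbor of 1)
  Color vertex 5 with color 0 (neighbor of 2)

Step 2: 2-coloring succeeded. No conflicts found.
  Set A (color 0): {1, 5}
  Set B (color 1): {2, 3, 4}

The graph is bipartite with partition {1, 5}, {2, 3, 4}.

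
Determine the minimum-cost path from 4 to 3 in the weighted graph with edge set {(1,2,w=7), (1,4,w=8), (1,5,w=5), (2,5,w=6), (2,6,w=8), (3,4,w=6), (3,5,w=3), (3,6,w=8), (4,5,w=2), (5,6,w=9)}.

Step 1: Build adjacency list with weights:
  1: 2(w=7), 4(w=8), 5(w=5)
  2: 1(w=7), 5(w=6), 6(w=8)
  3: 4(w=6), 5(w=3), 6(w=8)
  4: 1(w=8), 3(w=6), 5(w=2)
  5: 1(w=5), 2(w=6), 3(w=3), 4(w=2), 6(w=9)
  6: 2(w=8), 3(w=8), 5(w=9)

Step 2: Apply Dijkstra's algorithm from vertex 4:
  Visit vertex 4 (distance=0)
    Update dist[1] = 8
    Update dist[3] = 6
    Update dist[5] = 2
  Visit vertex 5 (distance=2)
    Update dist[1] = 7
    Update dist[2] = 8
    Update dist[3] = 5
    Update dist[6] = 11
  Visit vertex 3 (distance=5)

Step 3: Shortest path: 4 -> 5 -> 3
Total weight: 2 + 3 = 5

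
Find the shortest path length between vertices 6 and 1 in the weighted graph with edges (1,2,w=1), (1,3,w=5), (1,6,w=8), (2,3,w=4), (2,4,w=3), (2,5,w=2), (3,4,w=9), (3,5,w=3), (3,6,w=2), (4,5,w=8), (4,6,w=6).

Step 1: Build adjacency list with weights:
  1: 2(w=1), 3(w=5), 6(w=8)
  2: 1(w=1), 3(w=4), 4(w=3), 5(w=2)
  3: 1(w=5), 2(w=4), 4(w=9), 5(w=3), 6(w=2)
  4: 2(w=3), 3(w=9), 5(w=8), 6(w=6)
  5: 2(w=2), 3(w=3), 4(w=8)
  6: 1(w=8), 3(w=2), 4(w=6)

Step 2: Apply Dijkstra's algorithm from vertex 6:
  Visit vertex 6 (distance=0)
    Update dist[1] = 8
    Update dist[3] = 2
    Update dist[4] = 6
  Visit vertex 3 (distance=2)
    Update dist[1] = 7
    Update dist[2] = 6
    Update dist[5] = 5
  Visit vertex 5 (distance=5)
  Visit vertex 2 (distance=6)
  Visit vertex 4 (distance=6)
  Visit vertex 1 (distance=7)

Step 3: Shortest path: 6 -> 3 -> 1
Total weight: 2 + 5 = 7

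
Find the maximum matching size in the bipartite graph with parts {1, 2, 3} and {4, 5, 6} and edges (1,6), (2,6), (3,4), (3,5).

Step 1: List the neighbors of each left vertex:
  1: 6
  2: 6
  3: 4, 5

Step 2: Greedily match left vertices, then look for augmenting paths:
  Match 1 -- 6
  Match 3 -- 4
  No augmenting path remains.

Step 3: Verify this is maximum:
  Matching has size 2. The vertex set {3, 6} covers every edge and has size 2; any matching has at most one edge per cover vertex, so 2 is maximum (König's theorem).

Maximum matching: {(1,6), (3,4)}
Size: 2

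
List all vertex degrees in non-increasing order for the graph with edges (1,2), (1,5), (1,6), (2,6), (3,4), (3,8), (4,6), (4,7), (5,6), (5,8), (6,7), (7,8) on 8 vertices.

Step 1: Count edges incident to each vertex:
  deg(1) = 3 (neighbors: 2, 5, 6)
  deg(2) = 2 (neighbors: 1, 6)
  deg(3) = 2 (neighbors: 4, 8)
  deg(4) = 3 (neighbors: 3, 6, 7)
  deg(5) = 3 (neighbors: 1, 6, 8)
  deg(6) = 5 (neighbors: 1, 2, 4, 5, 7)
  deg(7) = 3 (neighbors: 4, 6, 8)
  deg(8) = 3 (neighbors: 3, 5, 7)

Step 2: Sort degrees in non-increasing order:
  Degrees: [3, 2, 2, 3, 3, 5, 3, 3] -> sorted: [5, 3, 3, 3, 3, 3, 2, 2]

Degree sequence: [5, 3, 3, 3, 3, 3, 2, 2]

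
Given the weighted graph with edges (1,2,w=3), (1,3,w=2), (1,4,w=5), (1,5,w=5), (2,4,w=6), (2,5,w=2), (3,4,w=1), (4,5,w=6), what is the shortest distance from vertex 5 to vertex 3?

Step 1: Build adjacency list with weights:
  1: 2(w=3), 3(w=2), 4(w=5), 5(w=5)
  2: 1(w=3), 4(w=6), 5(w=2)
  3: 1(w=2), 4(w=1)
  4: 1(w=5), 2(w=6), 3(w=1), 5(w=6)
  5: 1(w=5), 2(w=2), 4(w=6)

Step 2: Apply Dijkstra's algorithm from vertex 5:
  Visit vertex 5 (distance=0)
    Update dist[1] = 5
    Update dist[2] = 2
    Update dist[4] = 6
  Visit vertex 2 (distance=2)
  Visit vertex 1 (distance=5)
    Update dist[3] = 7
  Visit vertex 4 (distance=6)
  Visit vertex 3 (distance=7)

Step 3: Shortest path: 5 -> 1 -> 3
Total weight: 5 + 2 = 7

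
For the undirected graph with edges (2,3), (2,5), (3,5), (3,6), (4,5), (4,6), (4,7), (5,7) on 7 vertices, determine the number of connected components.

Step 1: Build adjacency list from edges:
  1: (none)
  2: 3, 5
  3: 2, 5, 6
  4: 5, 6, 7
  5: 2, 3, 4, 7
  6: 3, 4
  7: 4, 5

Step 2: Run BFS/DFS from vertex 1:
  Visited: {1}
  Reached 1 of 7 vertices

Step 3: Only 1 of 7 vertices reached. Graph is disconnected.
Connected components: {1}, {2, 3, 4, 5, 6, 7}
Number of connected components: 2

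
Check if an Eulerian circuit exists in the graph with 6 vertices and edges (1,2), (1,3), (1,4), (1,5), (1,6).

Step 1: Find the degree of each vertex:
  deg(1) = 5
  deg(2) = 1
  deg(3) = 1
  deg(4) = 1
  deg(5) = 1
  deg(6) = 1

Step 2: Count vertices with odd degree:
  Odd-degree vertices: 1, 2, 3, 4, 5, 6 (6 total)

Step 3: Apply Euler's theorem:
  - Eulerian circuit exists iff graph is connected and all vertices have even degree
  - Eulerian path exists iff graph is connected and has 0 or 2 odd-degree vertices

Graph has 6 odd-degree vertices (need 0 or 2).
Neither Eulerian path nor Eulerian circuit exists.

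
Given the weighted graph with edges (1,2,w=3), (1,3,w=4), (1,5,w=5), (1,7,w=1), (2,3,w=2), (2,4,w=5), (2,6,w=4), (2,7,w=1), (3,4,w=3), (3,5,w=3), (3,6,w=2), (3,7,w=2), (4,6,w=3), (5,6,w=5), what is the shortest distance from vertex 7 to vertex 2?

Step 1: Build adjacency list with weights:
  1: 2(w=3), 3(w=4), 5(w=5), 7(w=1)
  2: 1(w=3), 3(w=2), 4(w=5), 6(w=4), 7(w=1)
  3: 1(w=4), 2(w=2), 4(w=3), 5(w=3), 6(w=2), 7(w=2)
  4: 2(w=5), 3(w=3), 6(w=3)
  5: 1(w=5), 3(w=3), 6(w=5)
  6: 2(w=4), 3(w=2), 4(w=3), 5(w=5)
  7: 1(w=1), 2(w=1), 3(w=2)

Step 2: Apply Dijkstra's algorithm from vertex 7:
  Visit vertex 7 (distance=0)
    Update dist[1] = 1
    Update dist[2] = 1
    Update dist[3] = 2
  Visit vertex 1 (distance=1)
    Update dist[5] = 6
  Visit vertex 2 (distance=1)
    Update dist[4] = 6
    Update dist[6] = 5

Step 3: Shortest path: 7 -> 2
Total weight: 1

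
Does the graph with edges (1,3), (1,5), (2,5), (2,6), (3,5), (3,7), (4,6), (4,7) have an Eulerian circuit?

Step 1: Find the degree of each vertex:
  deg(1) = 2
  deg(2) = 2
  deg(3) = 3
  deg(4) = 2
  deg(5) = 3
  deg(6) = 2
  deg(7) = 2

Step 2: Count vertices with odd degree:
  Odd-degree vertices: 3, 5 (2 total)

Step 3: Apply Euler's theorem:
  - Eulerian circuit exists iff graph is connected and all vertices have even degree
  - Eulerian path exists iff graph is connected and has 0 or 2 odd-degree vertices

Graph is connected with exactly 2 odd-degree vertices (3, 5).
Eulerian path exists (starting and ending at the odd-degree vertices), but no Eulerian circuit.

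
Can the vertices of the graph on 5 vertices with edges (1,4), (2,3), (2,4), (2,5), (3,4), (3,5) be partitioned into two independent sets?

Step 1: Attempt 2-coloring using BFS:
  Start at vertex 1, assign color 0
  Color vertex 4 with color 1 (neighbor of 1)
  Color vertex 2 with color 0 (neighbor of 4)
  Color vertex 3 with color 0 (neighbor of 4)

Step 2: Conflict found! Vertices 2 and 3 are adjacent but have the same color.
This means the graph contains an odd cycle.

The graph is NOT bipartite.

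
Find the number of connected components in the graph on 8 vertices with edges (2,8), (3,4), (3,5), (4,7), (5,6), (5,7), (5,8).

Step 1: Build adjacency list from edges:
  1: (none)
  2: 8
  3: 4, 5
  4: 3, 7
  5: 3, 6, 7, 8
  6: 5
  7: 4, 5
  8: 2, 5

Step 2: Run BFS/DFS from vertex 1:
  Visited: {1}
  Reached 1 of 8 vertices

Step 3: Only 1 of 8 vertices reached. Graph is disconnected.
Connected components: {1}, {2, 3, 4, 5, 6, 7, 8}
Number of connected components: 2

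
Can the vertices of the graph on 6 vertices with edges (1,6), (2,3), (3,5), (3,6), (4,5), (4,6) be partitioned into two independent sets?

Step 1: Attempt 2-coloring using BFS:
  Start at vertex 1, assign color 0
  Color vertex 6 with color 1 (neighbor of 1)
  Color vertex 3 with color 0 (neighbor of 6)
  Color vertex 4 with color 0 (neighbor of 6)
  Color vertex 2 with color 1 (neighbor of 3)
  Color vertex 5 with color 1 (neighbor of 3)

Step 2: 2-coloring succeeded. No conflicts found.
  Set A (color 0): {1, 3, 4}
  Set B (color 1): {2, 5, 6}

The graph is bipartite with partition {1, 3, 4}, {2, 5, 6}.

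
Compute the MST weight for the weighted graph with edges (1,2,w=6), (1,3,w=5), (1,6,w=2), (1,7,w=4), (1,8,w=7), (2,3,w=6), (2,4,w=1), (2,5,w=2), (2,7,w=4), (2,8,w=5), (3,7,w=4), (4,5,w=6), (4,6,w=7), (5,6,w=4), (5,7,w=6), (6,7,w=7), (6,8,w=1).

Apply Kruskal's algorithm (sort edges by weight, add if no cycle):

Sorted edges by weight:
  (2,4) w=1
  (6,8) w=1
  (1,6) w=2
  (2,5) w=2
  (1,7) w=4
  (2,7) w=4
  (3,7) w=4
  (5,6) w=4
  (1,3) w=5
  (2,8) w=5
  (1,2) w=6
  (2,3) w=6
  (4,5) w=6
  (5,7) w=6
  (1,8) w=7
  (4,6) w=7
  (6,7) w=7

Add edge (2,4) w=1 -- no cycle. Running total: 1
Add edge (6,8) w=1 -- no cycle. Running total: 2
Add edge (1,6) w=2 -- no cycle. Running total: 4
Add edge (2,5) w=2 -- no cycle. Running total: 6
Add edge (1,7) w=4 -- no cycle. Running total: 10
Add edge (2,7) w=4 -- no cycle. Running total: 14
Add edge (3,7) w=4 -- no cycle. Running total: 18

MST edges: (2,4,w=1), (6,8,w=1), (1,6,w=2), (2,5,w=2), (1,7,w=4), (2,7,w=4), (3,7,w=4)
Total MST weight: 1 + 1 + 2 + 2 + 4 + 4 + 4 = 18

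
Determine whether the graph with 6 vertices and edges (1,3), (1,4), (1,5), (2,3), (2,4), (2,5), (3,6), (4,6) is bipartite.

Step 1: Attempt 2-coloring using BFS:
  Start at vertex 1, assign color 0
  Color vertex 3 with color 1 (neighbor of 1)
  Color vertex 4 with color 1 (neighbor of 1)
  Color vertex 5 with color 1 (neighbor of 1)
  Color vertex 2 with color 0 (neighbor of 3)
  Color vertex 6 with color 0 (neighbor of 3)

Step 2: 2-coloring succeeded. No conflicts found.
  Set A (color 0): {1, 2, 6}
  Set B (color 1): {3, 4, 5}

The graph is bipartite with partition {1, 2, 6}, {3, 4, 5}.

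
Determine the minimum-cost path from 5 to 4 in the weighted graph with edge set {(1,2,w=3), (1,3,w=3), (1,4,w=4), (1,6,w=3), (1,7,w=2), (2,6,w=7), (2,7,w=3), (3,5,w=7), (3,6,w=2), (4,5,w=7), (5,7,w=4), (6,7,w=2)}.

Step 1: Build adjacency list with weights:
  1: 2(w=3), 3(w=3), 4(w=4), 6(w=3), 7(w=2)
  2: 1(w=3), 6(w=7), 7(w=3)
  3: 1(w=3), 5(w=7), 6(w=2)
  4: 1(w=4), 5(w=7)
  5: 3(w=7), 4(w=7), 7(w=4)
  6: 1(w=3), 2(w=7), 3(w=2), 7(w=2)
  7: 1(w=2), 2(w=3), 5(w=4), 6(w=2)

Step 2: Apply Dijkstra's algorithm from vertex 5:
  Visit vertex 5 (distance=0)
    Update dist[3] = 7
    Update dist[4] = 7
    Update dist[7] = 4
  Visit vertex 7 (distance=4)
    Update dist[1] = 6
    Update dist[2] = 7
    Update dist[6] = 6
  Visit vertex 1 (distance=6)
  Visit vertex 6 (distance=6)
  Visit vertex 2 (distance=7)
  Visit vertex 3 (distance=7)
  Visit vertex 4 (distance=7)

Step 3: Shortest path: 5 -> 4
Total weight: 7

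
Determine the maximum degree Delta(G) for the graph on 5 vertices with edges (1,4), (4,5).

Step 1: Count edges incident to each vertex:
  deg(1) = 1 (neighbors: 4)
  deg(2) = 0 (neighbors: none)
  deg(3) = 0 (neighbors: none)
  deg(4) = 2 (neighbors: 1, 5)
  deg(5) = 1 (neighbors: 4)

Step 2: Find maximum:
  max(1, 0, 0, 2, 1) = 2 (vertex 4)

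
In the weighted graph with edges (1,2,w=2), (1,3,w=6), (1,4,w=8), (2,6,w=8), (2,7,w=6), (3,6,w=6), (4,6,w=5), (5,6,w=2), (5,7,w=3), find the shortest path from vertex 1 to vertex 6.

Step 1: Build adjacency list with weights:
  1: 2(w=2), 3(w=6), 4(w=8)
  2: 1(w=2), 6(w=8), 7(w=6)
  3: 1(w=6), 6(w=6)
  4: 1(w=8), 6(w=5)
  5: 6(w=2), 7(w=3)
  6: 2(w=8), 3(w=6), 4(w=5), 5(w=2)
  7: 2(w=6), 5(w=3)

Step 2: Apply Dijkstra's algorithm from vertex 1:
  Visit vertex 1 (distance=0)
    Update dist[2] = 2
    Update dist[3] = 6
    Update dist[4] = 8
  Visit vertex 2 (distance=2)
    Update dist[6] = 10
    Update dist[7] = 8
  Visit vertex 3 (distance=6)
  Visit vertex 4 (distance=8)
  Visit vertex 7 (distance=8)
    Update dist[5] = 11
  Visit vertex 6 (distance=10)

Step 3: Shortest path: 1 -> 2 -> 6
Total weight: 2 + 8 = 10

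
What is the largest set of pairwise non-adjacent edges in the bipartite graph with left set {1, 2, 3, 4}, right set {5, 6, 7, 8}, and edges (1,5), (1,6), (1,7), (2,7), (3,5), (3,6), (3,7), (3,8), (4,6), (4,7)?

Step 1: List the neighbors of each left vertex:
  1: 5, 6, 7
  2: 7
  3: 5, 6, 7, 8
  4: 6, 7

Step 2: Greedily match left vertices, then look for augmenting paths:
  Match 1 -- 5
  Match 2 -- 7
  Match 3 -- 8
  Match 4 -- 6
  No augmenting path remains.

Step 3: Verify this is maximum:
  Matching size 4 = min(|L|, |R|) = min(4, 4), which is an upper bound, so this matching is maximum.

Maximum matching: {(1,5), (2,7), (3,8), (4,6)}
Size: 4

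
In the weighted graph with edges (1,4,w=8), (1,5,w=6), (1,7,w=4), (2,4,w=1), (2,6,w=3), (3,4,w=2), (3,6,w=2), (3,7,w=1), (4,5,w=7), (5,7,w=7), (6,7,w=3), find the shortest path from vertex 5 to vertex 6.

Step 1: Build adjacency list with weights:
  1: 4(w=8), 5(w=6), 7(w=4)
  2: 4(w=1), 6(w=3)
  3: 4(w=2), 6(w=2), 7(w=1)
  4: 1(w=8), 2(w=1), 3(w=2), 5(w=7)
  5: 1(w=6), 4(w=7), 7(w=7)
  6: 2(w=3), 3(w=2), 7(w=3)
  7: 1(w=4), 3(w=1), 5(w=7), 6(w=3)

Step 2: Apply Dijkstra's algorithm from vertex 5:
  Visit vertex 5 (distance=0)
    Update dist[1] = 6
    Update dist[4] = 7
    Update dist[7] = 7
  Visit vertex 1 (distance=6)
  Visit vertex 4 (distance=7)
    Update dist[2] = 8
    Update dist[3] = 9
  Visit vertex 7 (distance=7)
    Update dist[3] = 8
    Update dist[6] = 10
  Visit vertex 2 (distance=8)
  Visit vertex 3 (distance=8)
  Visit vertex 6 (distance=10)

Step 3: Shortest path: 5 -> 7 -> 6
Total weight: 7 + 3 = 10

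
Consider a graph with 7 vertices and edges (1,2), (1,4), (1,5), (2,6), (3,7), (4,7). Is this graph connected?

Step 1: Build adjacency list from edges:
  1: 2, 4, 5
  2: 1, 6
  3: 7
  4: 1, 7
  5: 1
  6: 2
  7: 3, 4

Step 2: Run BFS/DFS from vertex 1:
  Visited: {1, 2, 4, 5, 6, 7, 3}
  Reached 7 of 7 vertices

Step 3: All 7 vertices reached from vertex 1, so the graph is connected.
Answer: Yes, the graph is connected.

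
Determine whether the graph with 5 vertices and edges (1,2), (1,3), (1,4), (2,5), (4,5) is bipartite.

Step 1: Attempt 2-coloring using BFS:
  Start at vertex 1, assign color 0
  Color vertex 2 with color 1 (neighbor of 1)
  Color vertex 3 with color 1 (neighbor of 1)
  Color vertex 4 with color 1 (neighbor of 1)
  Color vertex 5 with color 0 (neighbor of 2)

Step 2: 2-coloring succeeded. No conflicts found.
  Set A (color 0): {1, 5}
  Set B (color 1): {2, 3, 4}

The graph is bipartite with partition {1, 5}, {2, 3, 4}.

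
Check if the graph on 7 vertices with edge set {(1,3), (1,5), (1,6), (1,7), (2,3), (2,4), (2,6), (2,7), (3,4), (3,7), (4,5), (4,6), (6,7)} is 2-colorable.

Step 1: Attempt 2-coloring using BFS:
  Start at vertex 1, assign color 0
  Color vertex 3 with color 1 (neighbor of 1)
  Color vertex 5 with color 1 (neighbor of 1)
  Color vertex 6 with color 1 (neighbor of 1)
  Color vertex 7 with color 1 (neighbor of 1)
  Color vertex 2 with color 0 (neighbor of 3)
  Color vertex 4 with color 0 (neighbor of 3)

Step 2: Conflict found! Vertices 3 and 7 are adjacent but have the same color.
This means the graph contains an odd cycle.

The graph is NOT bipartite.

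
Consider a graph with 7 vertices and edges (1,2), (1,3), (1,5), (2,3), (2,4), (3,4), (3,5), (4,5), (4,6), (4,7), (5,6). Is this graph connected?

Step 1: Build adjacency list from edges:
  1: 2, 3, 5
  2: 1, 3, 4
  3: 1, 2, 4, 5
  4: 2, 3, 5, 6, 7
  5: 1, 3, 4, 6
  6: 4, 5
  7: 4

Step 2: Run BFS/DFS from vertex 1:
  Visited: {1, 2, 3, 5, 4, 6, 7}
  Reached 7 of 7 vertices

Step 3: All 7 vertices reached from vertex 1, so the graph is connected.
Answer: Yes, the graph is connected.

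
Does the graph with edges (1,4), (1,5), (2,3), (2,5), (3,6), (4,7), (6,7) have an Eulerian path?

Step 1: Find the degree of each vertex:
  deg(1) = 2
  deg(2) = 2
  deg(3) = 2
  deg(4) = 2
  deg(5) = 2
  deg(6) = 2
  deg(7) = 2

Step 2: Count vertices with odd degree:
  All vertices have even degree (0 odd-degree vertices)

Step 3: Apply Euler's theorem:
  - Eulerian circuit exists iff graph is connected and all vertices have even degree
  - Eulerian path exists iff graph is connected and has 0 or 2 odd-degree vertices

Graph is connected with 0 odd-degree vertices.
Both Eulerian circuit and Eulerian path exist.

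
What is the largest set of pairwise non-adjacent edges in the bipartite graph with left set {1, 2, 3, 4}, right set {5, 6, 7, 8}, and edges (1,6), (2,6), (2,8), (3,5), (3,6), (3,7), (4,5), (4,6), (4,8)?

Step 1: List the neighbors of each left vertex:
  1: 6
  2: 6, 8
  3: 5, 6, 7
  4: 5, 6, 8

Step 2: Greedily match left vertices, then look for augmenting paths:
  Match 1 -- 6
  Match 2 -- 8
  Match 3 -- 7
  Match 4 -- 5
  No augmenting path remains.

Step 3: Verify this is maximum:
  Matching size 4 = min(|L|, |R|) = min(4, 4), which is an upper bound, so this matching is maximum.

Maximum matching: {(1,6), (2,8), (3,7), (4,5)}
Size: 4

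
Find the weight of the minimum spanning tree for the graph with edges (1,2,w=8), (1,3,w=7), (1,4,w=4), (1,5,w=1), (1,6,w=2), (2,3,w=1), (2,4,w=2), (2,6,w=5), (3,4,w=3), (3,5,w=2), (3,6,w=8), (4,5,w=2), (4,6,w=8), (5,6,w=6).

Apply Kruskal's algorithm (sort edges by weight, add if no cycle):

Sorted edges by weight:
  (1,5) w=1
  (2,3) w=1
  (1,6) w=2
  (2,4) w=2
  (3,5) w=2
  (4,5) w=2
  (3,4) w=3
  (1,4) w=4
  (2,6) w=5
  (5,6) w=6
  (1,3) w=7
  (1,2) w=8
  (3,6) w=8
  (4,6) w=8

Add edge (1,5) w=1 -- no cycle. Running total: 1
Add edge (2,3) w=1 -- no cycle. Running total: 2
Add edge (1,6) w=2 -- no cycle. Running total: 4
Add edge (2,4) w=2 -- no cycle. Running total: 6
Add edge (3,5) w=2 -- no cycle. Running total: 8

MST edges: (1,5,w=1), (2,3,w=1), (1,6,w=2), (2,4,w=2), (3,5,w=2)
Total MST weight: 1 + 1 + 2 + 2 + 2 = 8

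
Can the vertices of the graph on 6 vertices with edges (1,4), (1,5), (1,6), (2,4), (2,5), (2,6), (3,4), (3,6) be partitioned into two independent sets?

Step 1: Attempt 2-coloring using BFS:
  Start at vertex 1, assign color 0
  Color vertex 4 with color 1 (neighbor of 1)
  Color vertex 5 with color 1 (neighbor of 1)
  Color vertex 6 with color 1 (neighbor of 1)
  Color vertex 2 with color 0 (neighbor of 4)
  Color vertex 3 with color 0 (neighbor of 4)

Step 2: 2-coloring succeeded. No conflicts found.
  Set A (color 0): {1, 2, 3}
  Set B (color 1): {4, 5, 6}

The graph is bipartite with partition {1, 2, 3}, {4, 5, 6}.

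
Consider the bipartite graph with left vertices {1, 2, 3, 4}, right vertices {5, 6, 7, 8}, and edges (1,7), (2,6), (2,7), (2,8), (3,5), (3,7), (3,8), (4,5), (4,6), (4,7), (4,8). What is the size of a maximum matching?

Step 1: List the neighbors of each left vertex:
  1: 7
  2: 6, 7, 8
  3: 5, 7, 8
  4: 5, 6, 7, 8

Step 2: Greedily match left vertices, then look for augmenting paths:
  Match 1 -- 7
  Match 2 -- 6
  Match 3 -- 5
  Match 4 -- 8
  No augmenting path remains.

Step 3: Verify this is maximum:
  Matching size 4 = min(|L|, |R|) = min(4, 4), which is an upper bound, so this matching is maximum.

Maximum matching: {(1,7), (2,6), (3,5), (4,8)}
Size: 4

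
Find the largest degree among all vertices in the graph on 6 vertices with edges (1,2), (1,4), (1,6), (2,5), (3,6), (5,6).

Step 1: Count edges incident to each vertex:
  deg(1) = 3 (neighbors: 2, 4, 6)
  deg(2) = 2 (neighbors: 1, 5)
  deg(3) = 1 (neighbors: 6)
  deg(4) = 1 (neighbors: 1)
  deg(5) = 2 (neighbors: 2, 6)
  deg(6) = 3 (neighbors: 1, 3, 5)

Step 2: Find maximum:
  max(3, 2, 1, 1, 2, 3) = 3 (vertex 1)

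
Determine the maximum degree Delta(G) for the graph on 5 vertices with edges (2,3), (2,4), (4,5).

Step 1: Count edges incident to each vertex:
  deg(1) = 0 (neighbors: none)
  deg(2) = 2 (neighbors: 3, 4)
  deg(3) = 1 (neighbors: 2)
  deg(4) = 2 (neighbors: 2, 5)
  deg(5) = 1 (neighbors: 4)

Step 2: Find maximum:
  max(0, 2, 1, 2, 1) = 2 (vertex 2)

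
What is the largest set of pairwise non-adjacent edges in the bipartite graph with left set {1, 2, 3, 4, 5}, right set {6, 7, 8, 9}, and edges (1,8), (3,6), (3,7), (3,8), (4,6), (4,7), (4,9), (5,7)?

Step 1: List the neighbors of each left vertex:
  1: 8
  2: (none)
  3: 6, 7, 8
  4: 6, 7, 9
  5: 7

Step 2: Greedily match left vertices, then look for augmenting paths:
  Match 1 -- 8
  Match 3 -- 6
  Match 4 -- 9
  Match 5 -- 7
  No augmenting path remains.

Step 3: Verify this is maximum:
  Matching size 4 = min(|L|, |R|) = min(5, 4), which is an upper bound, so this matching is maximum.

Maximum matching: {(1,8), (3,6), (4,9), (5,7)}
Size: 4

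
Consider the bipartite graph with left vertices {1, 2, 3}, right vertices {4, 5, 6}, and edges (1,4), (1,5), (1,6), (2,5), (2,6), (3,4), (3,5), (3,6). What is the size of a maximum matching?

Step 1: List the neighbors of each left vertex:
  1: 4, 5, 6
  2: 5, 6
  3: 4, 5, 6

Step 2: Greedily match left vertices, then look for augmenting paths:
  Match 1 -- 4
  Match 2 -- 5
  Match 3 -- 6
  No augmenting path remains.

Step 3: Verify this is maximum:
  Matching size 3 = min(|L|, |R|) = min(3, 3), which is an upper bound, so this matching is maximum.

Maximum matching: {(1,4), (2,5), (3,6)}
Size: 3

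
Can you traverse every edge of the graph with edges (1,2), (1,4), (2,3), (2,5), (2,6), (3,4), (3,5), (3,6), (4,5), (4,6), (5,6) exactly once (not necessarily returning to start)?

Step 1: Find the degree of each vertex:
  deg(1) = 2
  deg(2) = 4
  deg(3) = 4
  deg(4) = 4
  deg(5) = 4
  deg(6) = 4

Step 2: Count vertices with odd degree:
  All vertices have even degree (0 odd-degree vertices)

Step 3: Apply Euler's theorem:
  - Eulerian circuit exists iff graph is connected and all vertices have even degree
  - Eulerian path exists iff graph is connected and has 0 or 2 odd-degree vertices

Graph is connected with 0 odd-degree vertices.
Both Eulerian circuit and Eulerian path exist.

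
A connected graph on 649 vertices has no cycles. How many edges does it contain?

A tree on n vertices always has exactly n - 1 edges.
For n = 649: edges = 649 - 1 = 648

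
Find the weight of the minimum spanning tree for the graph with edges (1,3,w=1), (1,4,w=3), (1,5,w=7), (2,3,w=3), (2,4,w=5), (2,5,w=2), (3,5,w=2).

Apply Kruskal's algorithm (sort edges by weight, add if no cycle):

Sorted edges by weight:
  (1,3) w=1
  (2,5) w=2
  (3,5) w=2
  (1,4) w=3
  (2,3) w=3
  (2,4) w=5
  (1,5) w=7

Add edge (1,3) w=1 -- no cycle. Running total: 1
Add edge (2,5) w=2 -- no cycle. Running total: 3
Add edge (3,5) w=2 -- no cycle. Running total: 5
Add edge (1,4) w=3 -- no cycle. Running total: 8

MST edges: (1,3,w=1), (2,5,w=2), (3,5,w=2), (1,4,w=3)
Total MST weight: 1 + 2 + 2 + 3 = 8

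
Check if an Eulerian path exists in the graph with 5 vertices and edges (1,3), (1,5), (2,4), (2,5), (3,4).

Step 1: Find the degree of each vertex:
  deg(1) = 2
  deg(2) = 2
  deg(3) = 2
  deg(4) = 2
  deg(5) = 2

Step 2: Count vertices with odd degree:
  All vertices have even degree (0 odd-degree vertices)

Step 3: Apply Euler's theorem:
  - Eulerian circuit exists iff graph is connected and all vertices have even degree
  - Eulerian path exists iff graph is connected and has 0 or 2 odd-degree vertices

Graph is connected with 0 odd-degree vertices.
Both Eulerian circuit and Eulerian path exist.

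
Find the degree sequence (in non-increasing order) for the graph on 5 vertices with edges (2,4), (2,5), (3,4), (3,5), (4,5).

Step 1: Count edges incident to each vertex:
  deg(1) = 0 (neighbors: none)
  deg(2) = 2 (neighbors: 4, 5)
  deg(3) = 2 (neighbors: 4, 5)
  deg(4) = 3 (neighbors: 2, 3, 5)
  deg(5) = 3 (neighbors: 2, 3, 4)

Step 2: Sort degrees in non-increasing order:
  Degrees: [0, 2, 2, 3, 3] -> sorted: [3, 3, 2, 2, 0]

Degree sequence: [3, 3, 2, 2, 0]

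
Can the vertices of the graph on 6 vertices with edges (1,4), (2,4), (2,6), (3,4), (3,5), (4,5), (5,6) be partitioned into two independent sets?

Step 1: Attempt 2-coloring using BFS:
  Start at vertex 1, assign color 0
  Color vertex 4 with color 1 (neighbor of 1)
  Color vertex 2 with color 0 (neighbor of 4)
  Color vertex 3 with color 0 (neighbor of 4)
  Color vertex 5 with color 0 (neighbor of 4)
  Color vertex 6 with color 1 (neighbor of 2)

Step 2: Conflict found! Vertices 3 and 5 are adjacent but have the same color.
This means the graph contains an odd cycle.

The graph is NOT bipartite.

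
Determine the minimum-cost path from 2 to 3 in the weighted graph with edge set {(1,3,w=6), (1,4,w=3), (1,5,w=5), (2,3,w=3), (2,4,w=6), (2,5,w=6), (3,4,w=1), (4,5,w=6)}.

Step 1: Build adjacency list with weights:
  1: 3(w=6), 4(w=3), 5(w=5)
  2: 3(w=3), 4(w=6), 5(w=6)
  3: 1(w=6), 2(w=3), 4(w=1)
  4: 1(w=3), 2(w=6), 3(w=1), 5(w=6)
  5: 1(w=5), 2(w=6), 4(w=6)

Step 2: Apply Dijkstra's algorithm from vertex 2:
  Visit vertex 2 (distance=0)
    Update dist[3] = 3
    Update dist[4] = 6
    Update dist[5] = 6
  Visit vertex 3 (distance=3)
    Update dist[1] = 9
    Update dist[4] = 4

Step 3: Shortest path: 2 -> 3
Total weight: 3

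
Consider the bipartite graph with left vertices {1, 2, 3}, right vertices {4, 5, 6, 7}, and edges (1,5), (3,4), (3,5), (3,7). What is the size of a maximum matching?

Step 1: List the neighbors of each left vertex:
  1: 5
  2: (none)
  3: 4, 5, 7

Step 2: Greedily match left vertices, then look for augmenting paths:
  Match 1 -- 5
  Match 3 -- 4
  No augmenting path remains.

Step 3: Verify this is maximum:
  Matching has size 2. The vertex set {1, 3} covers every edge and has size 2; any matching has at most one edge per cover vertex, so 2 is maximum (König's theorem).

Maximum matching: {(1,5), (3,4)}
Size: 2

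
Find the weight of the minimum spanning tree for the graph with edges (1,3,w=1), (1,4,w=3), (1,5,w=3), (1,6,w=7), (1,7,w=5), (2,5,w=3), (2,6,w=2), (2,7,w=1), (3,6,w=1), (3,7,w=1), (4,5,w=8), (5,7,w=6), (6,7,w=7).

Apply Kruskal's algorithm (sort edges by weight, add if no cycle):

Sorted edges by weight:
  (1,3) w=1
  (2,7) w=1
  (3,6) w=1
  (3,7) w=1
  (2,6) w=2
  (1,4) w=3
  (1,5) w=3
  (2,5) w=3
  (1,7) w=5
  (5,7) w=6
  (1,6) w=7
  (6,7) w=7
  (4,5) w=8

Add edge (1,3) w=1 -- no cycle. Running total: 1
Add edge (2,7) w=1 -- no cycle. Running total: 2
Add edge (3,6) w=1 -- no cycle. Running total: 3
Add edge (3,7) w=1 -- no cycle. Running total: 4
Skip edge (2,6) w=2 -- would create cycle
Add edge (1,4) w=3 -- no cycle. Running total: 7
Add edge (1,5) w=3 -- no cycle. Running total: 10

MST edges: (1,3,w=1), (2,7,w=1), (3,6,w=1), (3,7,w=1), (1,4,w=3), (1,5,w=3)
Total MST weight: 1 + 1 + 1 + 1 + 3 + 3 = 10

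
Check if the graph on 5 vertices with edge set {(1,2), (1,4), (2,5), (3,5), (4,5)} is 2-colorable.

Step 1: Attempt 2-coloring using BFS:
  Start at vertex 1, assign color 0
  Color vertex 2 with color 1 (neighbor of 1)
  Color vertex 4 with color 1 (neighbor of 1)
  Color vertex 5 with color 0 (neighbor of 2)
  Color vertex 3 with color 1 (neighbor of 5)

Step 2: 2-coloring succeeded. No conflicts found.
  Set A (color 0): {1, 5}
  Set B (color 1): {2, 3, 4}

The graph is bipartite with partition {1, 5}, {2, 3, 4}.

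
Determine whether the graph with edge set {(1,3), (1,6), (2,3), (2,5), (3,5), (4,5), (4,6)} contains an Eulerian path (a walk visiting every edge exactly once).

Step 1: Find the degree of each vertex:
  deg(1) = 2
  deg(2) = 2
  deg(3) = 3
  deg(4) = 2
  deg(5) = 3
  deg(6) = 2

Step 2: Count vertices with odd degree:
  Odd-degree vertices: 3, 5 (2 total)

Step 3: Apply Euler's theorem:
  - Eulerian circuit exists iff graph is connected and all vertices have even degree
  - Eulerian path exists iff graph is connected and has 0 or 2 odd-degree vertices

Graph is connected with exactly 2 odd-degree vertices (3, 5).
Eulerian path exists (starting and ending at the odd-degree vertices), but no Eulerian circuit.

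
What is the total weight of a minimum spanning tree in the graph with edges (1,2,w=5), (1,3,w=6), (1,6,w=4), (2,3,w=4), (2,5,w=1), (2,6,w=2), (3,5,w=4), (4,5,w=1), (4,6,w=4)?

Apply Kruskal's algorithm (sort edges by weight, add if no cycle):

Sorted edges by weight:
  (2,5) w=1
  (4,5) w=1
  (2,6) w=2
  (1,6) w=4
  (2,3) w=4
  (3,5) w=4
  (4,6) w=4
  (1,2) w=5
  (1,3) w=6

Add edge (2,5) w=1 -- no cycle. Running total: 1
Add edge (4,5) w=1 -- no cycle. Running total: 2
Add edge (2,6) w=2 -- no cycle. Running total: 4
Add edge (1,6) w=4 -- no cycle. Running total: 8
Add edge (2,3) w=4 -- no cycle. Running total: 12

MST edges: (2,5,w=1), (4,5,w=1), (2,6,w=2), (1,6,w=4), (2,3,w=4)
Total MST weight: 1 + 1 + 2 + 4 + 4 = 12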